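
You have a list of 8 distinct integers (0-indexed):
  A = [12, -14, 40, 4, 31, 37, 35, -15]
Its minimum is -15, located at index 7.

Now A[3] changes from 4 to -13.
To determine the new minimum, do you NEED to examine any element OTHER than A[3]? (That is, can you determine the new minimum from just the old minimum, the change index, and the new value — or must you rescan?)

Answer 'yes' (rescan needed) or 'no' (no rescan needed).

Old min = -15 at index 7
Change at index 3: 4 -> -13
Index 3 was NOT the min. New min = min(-15, -13). No rescan of other elements needed.
Needs rescan: no

Answer: no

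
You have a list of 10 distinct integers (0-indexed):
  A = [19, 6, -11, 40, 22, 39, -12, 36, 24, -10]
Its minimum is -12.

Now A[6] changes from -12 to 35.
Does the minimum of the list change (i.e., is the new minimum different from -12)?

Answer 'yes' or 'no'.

Old min = -12
Change: A[6] -12 -> 35
Changed element was the min; new min must be rechecked.
New min = -11; changed? yes

Answer: yes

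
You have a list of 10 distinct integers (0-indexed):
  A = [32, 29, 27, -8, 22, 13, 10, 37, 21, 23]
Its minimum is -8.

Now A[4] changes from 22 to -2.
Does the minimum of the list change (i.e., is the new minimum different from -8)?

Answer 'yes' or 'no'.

Old min = -8
Change: A[4] 22 -> -2
Changed element was NOT the min; min changes only if -2 < -8.
New min = -8; changed? no

Answer: no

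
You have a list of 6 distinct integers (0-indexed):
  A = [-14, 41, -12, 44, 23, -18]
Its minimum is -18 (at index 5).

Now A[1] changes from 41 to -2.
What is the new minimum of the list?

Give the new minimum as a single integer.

Old min = -18 (at index 5)
Change: A[1] 41 -> -2
Changed element was NOT the old min.
  New min = min(old_min, new_val) = min(-18, -2) = -18

Answer: -18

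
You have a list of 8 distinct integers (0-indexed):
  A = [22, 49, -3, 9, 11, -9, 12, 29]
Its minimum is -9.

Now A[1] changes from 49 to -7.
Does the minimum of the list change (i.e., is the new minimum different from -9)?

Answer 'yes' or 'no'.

Old min = -9
Change: A[1] 49 -> -7
Changed element was NOT the min; min changes only if -7 < -9.
New min = -9; changed? no

Answer: no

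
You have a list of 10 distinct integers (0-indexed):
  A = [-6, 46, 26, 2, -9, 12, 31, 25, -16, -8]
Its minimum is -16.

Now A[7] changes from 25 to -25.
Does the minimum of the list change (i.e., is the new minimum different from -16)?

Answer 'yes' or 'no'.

Old min = -16
Change: A[7] 25 -> -25
Changed element was NOT the min; min changes only if -25 < -16.
New min = -25; changed? yes

Answer: yes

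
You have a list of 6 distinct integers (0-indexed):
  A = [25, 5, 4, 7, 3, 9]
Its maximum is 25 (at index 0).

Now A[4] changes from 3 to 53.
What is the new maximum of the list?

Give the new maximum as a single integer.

Answer: 53

Derivation:
Old max = 25 (at index 0)
Change: A[4] 3 -> 53
Changed element was NOT the old max.
  New max = max(old_max, new_val) = max(25, 53) = 53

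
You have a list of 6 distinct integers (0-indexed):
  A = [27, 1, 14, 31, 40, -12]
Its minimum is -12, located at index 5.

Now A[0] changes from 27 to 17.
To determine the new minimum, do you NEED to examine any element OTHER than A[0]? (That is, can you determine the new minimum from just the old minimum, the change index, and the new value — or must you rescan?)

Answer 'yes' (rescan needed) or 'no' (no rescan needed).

Old min = -12 at index 5
Change at index 0: 27 -> 17
Index 0 was NOT the min. New min = min(-12, 17). No rescan of other elements needed.
Needs rescan: no

Answer: no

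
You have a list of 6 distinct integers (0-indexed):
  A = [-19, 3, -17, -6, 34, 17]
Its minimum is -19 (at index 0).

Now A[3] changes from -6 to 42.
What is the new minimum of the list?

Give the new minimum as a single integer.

Old min = -19 (at index 0)
Change: A[3] -6 -> 42
Changed element was NOT the old min.
  New min = min(old_min, new_val) = min(-19, 42) = -19

Answer: -19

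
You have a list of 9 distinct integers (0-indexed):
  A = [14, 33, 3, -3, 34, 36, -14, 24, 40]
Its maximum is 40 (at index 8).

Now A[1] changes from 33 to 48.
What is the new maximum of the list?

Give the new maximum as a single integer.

Answer: 48

Derivation:
Old max = 40 (at index 8)
Change: A[1] 33 -> 48
Changed element was NOT the old max.
  New max = max(old_max, new_val) = max(40, 48) = 48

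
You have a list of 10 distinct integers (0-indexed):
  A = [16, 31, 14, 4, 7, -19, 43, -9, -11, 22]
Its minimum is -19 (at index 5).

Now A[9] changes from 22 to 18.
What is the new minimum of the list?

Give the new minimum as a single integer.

Answer: -19

Derivation:
Old min = -19 (at index 5)
Change: A[9] 22 -> 18
Changed element was NOT the old min.
  New min = min(old_min, new_val) = min(-19, 18) = -19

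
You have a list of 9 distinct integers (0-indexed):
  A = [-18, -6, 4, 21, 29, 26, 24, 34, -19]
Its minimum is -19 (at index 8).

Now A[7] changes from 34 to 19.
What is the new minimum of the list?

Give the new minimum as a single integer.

Answer: -19

Derivation:
Old min = -19 (at index 8)
Change: A[7] 34 -> 19
Changed element was NOT the old min.
  New min = min(old_min, new_val) = min(-19, 19) = -19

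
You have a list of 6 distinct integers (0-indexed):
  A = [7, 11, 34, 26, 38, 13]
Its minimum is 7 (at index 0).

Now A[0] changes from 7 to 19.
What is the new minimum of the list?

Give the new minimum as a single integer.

Answer: 11

Derivation:
Old min = 7 (at index 0)
Change: A[0] 7 -> 19
Changed element WAS the min. Need to check: is 19 still <= all others?
  Min of remaining elements: 11
  New min = min(19, 11) = 11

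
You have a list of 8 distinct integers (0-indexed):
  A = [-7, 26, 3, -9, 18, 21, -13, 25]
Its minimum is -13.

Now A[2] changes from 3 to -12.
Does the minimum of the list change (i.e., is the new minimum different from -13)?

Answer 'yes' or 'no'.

Answer: no

Derivation:
Old min = -13
Change: A[2] 3 -> -12
Changed element was NOT the min; min changes only if -12 < -13.
New min = -13; changed? no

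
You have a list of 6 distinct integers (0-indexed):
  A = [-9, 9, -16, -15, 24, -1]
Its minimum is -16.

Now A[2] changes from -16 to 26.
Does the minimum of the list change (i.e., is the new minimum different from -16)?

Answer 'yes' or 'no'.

Answer: yes

Derivation:
Old min = -16
Change: A[2] -16 -> 26
Changed element was the min; new min must be rechecked.
New min = -15; changed? yes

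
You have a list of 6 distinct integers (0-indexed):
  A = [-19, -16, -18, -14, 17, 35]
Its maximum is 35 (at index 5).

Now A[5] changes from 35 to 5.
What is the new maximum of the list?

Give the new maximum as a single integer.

Old max = 35 (at index 5)
Change: A[5] 35 -> 5
Changed element WAS the max -> may need rescan.
  Max of remaining elements: 17
  New max = max(5, 17) = 17

Answer: 17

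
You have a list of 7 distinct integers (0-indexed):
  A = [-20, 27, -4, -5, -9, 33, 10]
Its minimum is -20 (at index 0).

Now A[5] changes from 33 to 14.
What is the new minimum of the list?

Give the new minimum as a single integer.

Answer: -20

Derivation:
Old min = -20 (at index 0)
Change: A[5] 33 -> 14
Changed element was NOT the old min.
  New min = min(old_min, new_val) = min(-20, 14) = -20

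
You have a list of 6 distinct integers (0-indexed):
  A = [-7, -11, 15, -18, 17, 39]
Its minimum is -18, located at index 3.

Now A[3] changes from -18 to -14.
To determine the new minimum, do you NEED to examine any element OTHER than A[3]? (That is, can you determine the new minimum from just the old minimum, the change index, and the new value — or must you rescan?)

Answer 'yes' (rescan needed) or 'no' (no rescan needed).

Old min = -18 at index 3
Change at index 3: -18 -> -14
Index 3 WAS the min and new value -14 > old min -18. Must rescan other elements to find the new min.
Needs rescan: yes

Answer: yes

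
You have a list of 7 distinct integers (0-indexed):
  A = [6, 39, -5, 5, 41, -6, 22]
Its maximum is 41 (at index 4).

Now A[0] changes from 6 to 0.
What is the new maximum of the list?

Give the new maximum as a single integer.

Old max = 41 (at index 4)
Change: A[0] 6 -> 0
Changed element was NOT the old max.
  New max = max(old_max, new_val) = max(41, 0) = 41

Answer: 41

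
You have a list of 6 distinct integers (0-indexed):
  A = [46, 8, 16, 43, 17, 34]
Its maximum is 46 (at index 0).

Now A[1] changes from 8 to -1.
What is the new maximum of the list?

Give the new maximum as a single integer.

Answer: 46

Derivation:
Old max = 46 (at index 0)
Change: A[1] 8 -> -1
Changed element was NOT the old max.
  New max = max(old_max, new_val) = max(46, -1) = 46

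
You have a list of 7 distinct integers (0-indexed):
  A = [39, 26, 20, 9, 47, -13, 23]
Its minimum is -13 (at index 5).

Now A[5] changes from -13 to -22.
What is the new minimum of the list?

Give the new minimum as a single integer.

Answer: -22

Derivation:
Old min = -13 (at index 5)
Change: A[5] -13 -> -22
Changed element WAS the min. Need to check: is -22 still <= all others?
  Min of remaining elements: 9
  New min = min(-22, 9) = -22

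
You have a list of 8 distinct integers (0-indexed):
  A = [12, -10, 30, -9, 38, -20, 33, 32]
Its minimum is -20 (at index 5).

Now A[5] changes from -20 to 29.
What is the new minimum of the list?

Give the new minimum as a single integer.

Old min = -20 (at index 5)
Change: A[5] -20 -> 29
Changed element WAS the min. Need to check: is 29 still <= all others?
  Min of remaining elements: -10
  New min = min(29, -10) = -10

Answer: -10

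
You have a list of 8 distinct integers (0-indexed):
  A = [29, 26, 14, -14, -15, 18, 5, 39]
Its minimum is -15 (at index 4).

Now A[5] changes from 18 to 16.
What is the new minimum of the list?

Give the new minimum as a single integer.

Answer: -15

Derivation:
Old min = -15 (at index 4)
Change: A[5] 18 -> 16
Changed element was NOT the old min.
  New min = min(old_min, new_val) = min(-15, 16) = -15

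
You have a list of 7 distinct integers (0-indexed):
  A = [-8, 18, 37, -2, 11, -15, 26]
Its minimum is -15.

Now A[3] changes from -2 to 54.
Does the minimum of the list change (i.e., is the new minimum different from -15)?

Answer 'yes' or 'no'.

Answer: no

Derivation:
Old min = -15
Change: A[3] -2 -> 54
Changed element was NOT the min; min changes only if 54 < -15.
New min = -15; changed? no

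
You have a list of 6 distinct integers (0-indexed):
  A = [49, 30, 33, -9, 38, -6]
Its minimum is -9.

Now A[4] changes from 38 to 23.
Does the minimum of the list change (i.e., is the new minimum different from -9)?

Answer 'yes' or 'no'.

Old min = -9
Change: A[4] 38 -> 23
Changed element was NOT the min; min changes only if 23 < -9.
New min = -9; changed? no

Answer: no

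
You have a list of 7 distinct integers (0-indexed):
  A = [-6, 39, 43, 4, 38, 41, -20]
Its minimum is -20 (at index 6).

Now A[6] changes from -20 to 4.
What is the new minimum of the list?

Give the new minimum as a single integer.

Old min = -20 (at index 6)
Change: A[6] -20 -> 4
Changed element WAS the min. Need to check: is 4 still <= all others?
  Min of remaining elements: -6
  New min = min(4, -6) = -6

Answer: -6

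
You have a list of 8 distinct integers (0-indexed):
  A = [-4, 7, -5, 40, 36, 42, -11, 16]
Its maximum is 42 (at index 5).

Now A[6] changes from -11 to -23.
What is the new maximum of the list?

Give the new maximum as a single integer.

Answer: 42

Derivation:
Old max = 42 (at index 5)
Change: A[6] -11 -> -23
Changed element was NOT the old max.
  New max = max(old_max, new_val) = max(42, -23) = 42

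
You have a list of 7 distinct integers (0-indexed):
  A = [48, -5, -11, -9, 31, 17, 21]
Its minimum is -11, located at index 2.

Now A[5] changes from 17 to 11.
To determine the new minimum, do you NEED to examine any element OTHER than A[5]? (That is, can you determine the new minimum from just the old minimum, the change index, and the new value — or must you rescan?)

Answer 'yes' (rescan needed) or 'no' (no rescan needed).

Answer: no

Derivation:
Old min = -11 at index 2
Change at index 5: 17 -> 11
Index 5 was NOT the min. New min = min(-11, 11). No rescan of other elements needed.
Needs rescan: no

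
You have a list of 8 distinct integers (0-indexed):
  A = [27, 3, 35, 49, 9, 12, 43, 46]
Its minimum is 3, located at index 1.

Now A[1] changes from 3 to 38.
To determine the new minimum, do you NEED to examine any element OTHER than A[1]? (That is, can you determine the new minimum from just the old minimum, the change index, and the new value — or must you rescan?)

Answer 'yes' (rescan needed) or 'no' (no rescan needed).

Answer: yes

Derivation:
Old min = 3 at index 1
Change at index 1: 3 -> 38
Index 1 WAS the min and new value 38 > old min 3. Must rescan other elements to find the new min.
Needs rescan: yes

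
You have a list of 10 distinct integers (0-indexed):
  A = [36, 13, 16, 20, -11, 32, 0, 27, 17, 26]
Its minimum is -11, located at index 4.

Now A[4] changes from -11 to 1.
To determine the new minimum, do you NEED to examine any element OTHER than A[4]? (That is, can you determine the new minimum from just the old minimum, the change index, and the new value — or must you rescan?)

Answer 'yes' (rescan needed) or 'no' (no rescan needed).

Old min = -11 at index 4
Change at index 4: -11 -> 1
Index 4 WAS the min and new value 1 > old min -11. Must rescan other elements to find the new min.
Needs rescan: yes

Answer: yes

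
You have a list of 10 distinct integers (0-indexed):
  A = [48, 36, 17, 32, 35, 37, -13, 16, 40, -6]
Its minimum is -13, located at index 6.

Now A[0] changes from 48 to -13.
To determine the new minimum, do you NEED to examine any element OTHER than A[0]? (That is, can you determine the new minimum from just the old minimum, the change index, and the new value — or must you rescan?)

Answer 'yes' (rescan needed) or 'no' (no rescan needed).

Answer: no

Derivation:
Old min = -13 at index 6
Change at index 0: 48 -> -13
Index 0 was NOT the min. New min = min(-13, -13). No rescan of other elements needed.
Needs rescan: no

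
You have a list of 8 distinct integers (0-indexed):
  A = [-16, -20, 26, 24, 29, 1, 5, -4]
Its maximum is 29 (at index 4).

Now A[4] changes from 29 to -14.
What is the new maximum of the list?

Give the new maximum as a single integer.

Answer: 26

Derivation:
Old max = 29 (at index 4)
Change: A[4] 29 -> -14
Changed element WAS the max -> may need rescan.
  Max of remaining elements: 26
  New max = max(-14, 26) = 26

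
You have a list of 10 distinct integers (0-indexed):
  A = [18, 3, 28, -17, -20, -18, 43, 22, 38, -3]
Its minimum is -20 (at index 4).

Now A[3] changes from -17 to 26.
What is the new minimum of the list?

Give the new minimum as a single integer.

Answer: -20

Derivation:
Old min = -20 (at index 4)
Change: A[3] -17 -> 26
Changed element was NOT the old min.
  New min = min(old_min, new_val) = min(-20, 26) = -20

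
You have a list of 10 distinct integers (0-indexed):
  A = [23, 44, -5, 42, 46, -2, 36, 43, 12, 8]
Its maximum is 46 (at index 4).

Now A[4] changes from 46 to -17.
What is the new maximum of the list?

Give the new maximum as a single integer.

Answer: 44

Derivation:
Old max = 46 (at index 4)
Change: A[4] 46 -> -17
Changed element WAS the max -> may need rescan.
  Max of remaining elements: 44
  New max = max(-17, 44) = 44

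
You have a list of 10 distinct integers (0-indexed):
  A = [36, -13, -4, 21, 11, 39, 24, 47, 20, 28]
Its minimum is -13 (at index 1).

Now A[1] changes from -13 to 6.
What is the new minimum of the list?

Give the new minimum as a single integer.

Answer: -4

Derivation:
Old min = -13 (at index 1)
Change: A[1] -13 -> 6
Changed element WAS the min. Need to check: is 6 still <= all others?
  Min of remaining elements: -4
  New min = min(6, -4) = -4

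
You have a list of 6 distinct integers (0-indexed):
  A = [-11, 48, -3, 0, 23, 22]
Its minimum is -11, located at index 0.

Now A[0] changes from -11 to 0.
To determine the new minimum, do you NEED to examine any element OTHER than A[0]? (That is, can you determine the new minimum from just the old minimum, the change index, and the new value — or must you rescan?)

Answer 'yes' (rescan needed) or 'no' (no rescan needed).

Old min = -11 at index 0
Change at index 0: -11 -> 0
Index 0 WAS the min and new value 0 > old min -11. Must rescan other elements to find the new min.
Needs rescan: yes

Answer: yes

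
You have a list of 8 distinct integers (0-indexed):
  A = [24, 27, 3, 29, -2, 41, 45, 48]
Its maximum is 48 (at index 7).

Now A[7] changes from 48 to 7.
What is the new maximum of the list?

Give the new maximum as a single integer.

Answer: 45

Derivation:
Old max = 48 (at index 7)
Change: A[7] 48 -> 7
Changed element WAS the max -> may need rescan.
  Max of remaining elements: 45
  New max = max(7, 45) = 45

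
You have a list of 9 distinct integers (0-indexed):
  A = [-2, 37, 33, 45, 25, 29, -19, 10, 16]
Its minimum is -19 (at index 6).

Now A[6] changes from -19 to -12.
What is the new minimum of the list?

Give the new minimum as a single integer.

Answer: -12

Derivation:
Old min = -19 (at index 6)
Change: A[6] -19 -> -12
Changed element WAS the min. Need to check: is -12 still <= all others?
  Min of remaining elements: -2
  New min = min(-12, -2) = -12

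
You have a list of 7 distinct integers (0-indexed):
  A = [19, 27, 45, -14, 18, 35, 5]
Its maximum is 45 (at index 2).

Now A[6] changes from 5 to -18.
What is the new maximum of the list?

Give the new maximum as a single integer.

Answer: 45

Derivation:
Old max = 45 (at index 2)
Change: A[6] 5 -> -18
Changed element was NOT the old max.
  New max = max(old_max, new_val) = max(45, -18) = 45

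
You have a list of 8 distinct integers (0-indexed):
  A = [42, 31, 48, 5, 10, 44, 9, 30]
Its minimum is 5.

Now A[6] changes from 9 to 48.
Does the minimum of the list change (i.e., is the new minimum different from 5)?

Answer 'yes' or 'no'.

Old min = 5
Change: A[6] 9 -> 48
Changed element was NOT the min; min changes only if 48 < 5.
New min = 5; changed? no

Answer: no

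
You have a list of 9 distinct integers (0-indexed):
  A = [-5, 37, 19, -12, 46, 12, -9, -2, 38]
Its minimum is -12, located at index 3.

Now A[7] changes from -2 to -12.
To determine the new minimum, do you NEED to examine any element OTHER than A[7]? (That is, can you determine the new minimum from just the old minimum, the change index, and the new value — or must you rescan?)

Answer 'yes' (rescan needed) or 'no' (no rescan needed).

Old min = -12 at index 3
Change at index 7: -2 -> -12
Index 7 was NOT the min. New min = min(-12, -12). No rescan of other elements needed.
Needs rescan: no

Answer: no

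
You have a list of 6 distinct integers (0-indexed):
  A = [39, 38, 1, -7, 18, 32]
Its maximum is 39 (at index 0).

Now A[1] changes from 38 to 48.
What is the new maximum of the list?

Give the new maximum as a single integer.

Answer: 48

Derivation:
Old max = 39 (at index 0)
Change: A[1] 38 -> 48
Changed element was NOT the old max.
  New max = max(old_max, new_val) = max(39, 48) = 48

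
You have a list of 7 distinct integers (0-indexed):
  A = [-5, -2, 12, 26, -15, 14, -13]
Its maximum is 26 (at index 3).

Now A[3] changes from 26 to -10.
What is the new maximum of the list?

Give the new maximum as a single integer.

Old max = 26 (at index 3)
Change: A[3] 26 -> -10
Changed element WAS the max -> may need rescan.
  Max of remaining elements: 14
  New max = max(-10, 14) = 14

Answer: 14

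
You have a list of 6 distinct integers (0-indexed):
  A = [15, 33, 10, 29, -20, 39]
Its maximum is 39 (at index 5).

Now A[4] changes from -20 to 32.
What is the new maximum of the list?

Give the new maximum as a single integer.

Answer: 39

Derivation:
Old max = 39 (at index 5)
Change: A[4] -20 -> 32
Changed element was NOT the old max.
  New max = max(old_max, new_val) = max(39, 32) = 39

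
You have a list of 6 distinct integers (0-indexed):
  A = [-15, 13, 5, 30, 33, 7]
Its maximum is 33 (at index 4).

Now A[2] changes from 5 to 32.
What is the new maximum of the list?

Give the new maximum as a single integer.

Answer: 33

Derivation:
Old max = 33 (at index 4)
Change: A[2] 5 -> 32
Changed element was NOT the old max.
  New max = max(old_max, new_val) = max(33, 32) = 33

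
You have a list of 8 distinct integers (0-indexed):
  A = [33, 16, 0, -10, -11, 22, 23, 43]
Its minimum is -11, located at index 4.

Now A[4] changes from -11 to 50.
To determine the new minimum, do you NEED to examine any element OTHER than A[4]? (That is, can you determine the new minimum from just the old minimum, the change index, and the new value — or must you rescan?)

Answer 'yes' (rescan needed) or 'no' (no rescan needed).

Old min = -11 at index 4
Change at index 4: -11 -> 50
Index 4 WAS the min and new value 50 > old min -11. Must rescan other elements to find the new min.
Needs rescan: yes

Answer: yes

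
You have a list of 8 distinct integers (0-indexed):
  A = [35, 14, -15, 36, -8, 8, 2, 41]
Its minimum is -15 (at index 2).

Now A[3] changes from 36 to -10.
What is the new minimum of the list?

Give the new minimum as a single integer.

Answer: -15

Derivation:
Old min = -15 (at index 2)
Change: A[3] 36 -> -10
Changed element was NOT the old min.
  New min = min(old_min, new_val) = min(-15, -10) = -15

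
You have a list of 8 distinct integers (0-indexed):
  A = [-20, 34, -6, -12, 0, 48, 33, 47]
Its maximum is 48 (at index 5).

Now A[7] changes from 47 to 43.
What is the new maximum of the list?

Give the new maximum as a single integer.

Old max = 48 (at index 5)
Change: A[7] 47 -> 43
Changed element was NOT the old max.
  New max = max(old_max, new_val) = max(48, 43) = 48

Answer: 48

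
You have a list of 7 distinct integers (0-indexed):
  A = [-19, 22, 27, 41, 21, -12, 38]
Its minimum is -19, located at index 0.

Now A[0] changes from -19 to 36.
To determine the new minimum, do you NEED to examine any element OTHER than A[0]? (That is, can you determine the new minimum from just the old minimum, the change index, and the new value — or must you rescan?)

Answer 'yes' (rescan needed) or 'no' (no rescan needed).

Answer: yes

Derivation:
Old min = -19 at index 0
Change at index 0: -19 -> 36
Index 0 WAS the min and new value 36 > old min -19. Must rescan other elements to find the new min.
Needs rescan: yes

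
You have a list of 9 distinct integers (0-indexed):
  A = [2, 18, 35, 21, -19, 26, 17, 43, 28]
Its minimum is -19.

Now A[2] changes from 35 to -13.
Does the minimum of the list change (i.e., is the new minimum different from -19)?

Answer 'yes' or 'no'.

Old min = -19
Change: A[2] 35 -> -13
Changed element was NOT the min; min changes only if -13 < -19.
New min = -19; changed? no

Answer: no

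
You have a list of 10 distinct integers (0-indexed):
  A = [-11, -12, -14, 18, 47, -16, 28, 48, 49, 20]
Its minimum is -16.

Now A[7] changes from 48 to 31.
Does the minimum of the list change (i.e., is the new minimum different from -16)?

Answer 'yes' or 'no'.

Old min = -16
Change: A[7] 48 -> 31
Changed element was NOT the min; min changes only if 31 < -16.
New min = -16; changed? no

Answer: no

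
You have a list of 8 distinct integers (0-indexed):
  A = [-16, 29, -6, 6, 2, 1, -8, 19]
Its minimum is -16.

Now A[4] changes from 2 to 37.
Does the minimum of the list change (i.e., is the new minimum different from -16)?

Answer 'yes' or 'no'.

Answer: no

Derivation:
Old min = -16
Change: A[4] 2 -> 37
Changed element was NOT the min; min changes only if 37 < -16.
New min = -16; changed? no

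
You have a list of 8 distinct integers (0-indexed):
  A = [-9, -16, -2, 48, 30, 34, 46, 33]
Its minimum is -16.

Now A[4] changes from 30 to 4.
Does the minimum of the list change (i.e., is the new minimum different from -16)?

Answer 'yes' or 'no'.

Old min = -16
Change: A[4] 30 -> 4
Changed element was NOT the min; min changes only if 4 < -16.
New min = -16; changed? no

Answer: no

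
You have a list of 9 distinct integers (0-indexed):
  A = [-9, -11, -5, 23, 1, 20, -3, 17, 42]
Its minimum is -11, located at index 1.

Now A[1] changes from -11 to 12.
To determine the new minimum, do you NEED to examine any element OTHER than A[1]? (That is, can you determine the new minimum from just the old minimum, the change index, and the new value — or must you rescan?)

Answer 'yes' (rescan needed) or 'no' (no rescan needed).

Old min = -11 at index 1
Change at index 1: -11 -> 12
Index 1 WAS the min and new value 12 > old min -11. Must rescan other elements to find the new min.
Needs rescan: yes

Answer: yes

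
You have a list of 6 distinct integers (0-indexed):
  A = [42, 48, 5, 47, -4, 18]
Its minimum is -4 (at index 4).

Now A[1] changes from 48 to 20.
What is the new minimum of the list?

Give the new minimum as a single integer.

Old min = -4 (at index 4)
Change: A[1] 48 -> 20
Changed element was NOT the old min.
  New min = min(old_min, new_val) = min(-4, 20) = -4

Answer: -4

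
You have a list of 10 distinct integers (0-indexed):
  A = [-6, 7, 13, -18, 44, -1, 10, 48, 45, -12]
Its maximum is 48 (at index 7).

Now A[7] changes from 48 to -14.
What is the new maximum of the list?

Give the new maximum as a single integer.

Old max = 48 (at index 7)
Change: A[7] 48 -> -14
Changed element WAS the max -> may need rescan.
  Max of remaining elements: 45
  New max = max(-14, 45) = 45

Answer: 45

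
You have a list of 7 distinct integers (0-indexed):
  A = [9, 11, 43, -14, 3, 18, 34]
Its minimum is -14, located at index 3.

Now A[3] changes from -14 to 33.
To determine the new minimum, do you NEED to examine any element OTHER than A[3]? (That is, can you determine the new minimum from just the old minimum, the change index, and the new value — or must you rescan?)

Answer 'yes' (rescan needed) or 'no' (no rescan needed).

Answer: yes

Derivation:
Old min = -14 at index 3
Change at index 3: -14 -> 33
Index 3 WAS the min and new value 33 > old min -14. Must rescan other elements to find the new min.
Needs rescan: yes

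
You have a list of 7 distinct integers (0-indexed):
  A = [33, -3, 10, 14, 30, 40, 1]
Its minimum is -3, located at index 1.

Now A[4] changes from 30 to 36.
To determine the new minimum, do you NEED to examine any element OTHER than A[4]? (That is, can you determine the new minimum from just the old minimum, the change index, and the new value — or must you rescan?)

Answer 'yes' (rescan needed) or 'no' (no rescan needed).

Answer: no

Derivation:
Old min = -3 at index 1
Change at index 4: 30 -> 36
Index 4 was NOT the min. New min = min(-3, 36). No rescan of other elements needed.
Needs rescan: no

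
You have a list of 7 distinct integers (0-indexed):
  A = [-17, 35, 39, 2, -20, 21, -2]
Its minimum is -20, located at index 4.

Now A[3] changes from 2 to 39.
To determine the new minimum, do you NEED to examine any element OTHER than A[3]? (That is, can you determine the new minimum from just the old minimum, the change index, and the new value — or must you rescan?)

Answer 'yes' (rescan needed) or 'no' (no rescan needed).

Old min = -20 at index 4
Change at index 3: 2 -> 39
Index 3 was NOT the min. New min = min(-20, 39). No rescan of other elements needed.
Needs rescan: no

Answer: no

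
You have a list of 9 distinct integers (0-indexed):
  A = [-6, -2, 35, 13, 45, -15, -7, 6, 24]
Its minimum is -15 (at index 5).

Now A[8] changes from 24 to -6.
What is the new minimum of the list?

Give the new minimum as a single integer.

Old min = -15 (at index 5)
Change: A[8] 24 -> -6
Changed element was NOT the old min.
  New min = min(old_min, new_val) = min(-15, -6) = -15

Answer: -15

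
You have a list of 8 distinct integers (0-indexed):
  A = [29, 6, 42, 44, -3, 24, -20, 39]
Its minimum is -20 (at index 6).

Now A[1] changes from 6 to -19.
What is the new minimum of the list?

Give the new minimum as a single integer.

Answer: -20

Derivation:
Old min = -20 (at index 6)
Change: A[1] 6 -> -19
Changed element was NOT the old min.
  New min = min(old_min, new_val) = min(-20, -19) = -20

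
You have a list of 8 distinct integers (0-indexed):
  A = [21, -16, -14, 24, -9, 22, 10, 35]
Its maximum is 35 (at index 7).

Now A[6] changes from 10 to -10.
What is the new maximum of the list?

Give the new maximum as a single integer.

Answer: 35

Derivation:
Old max = 35 (at index 7)
Change: A[6] 10 -> -10
Changed element was NOT the old max.
  New max = max(old_max, new_val) = max(35, -10) = 35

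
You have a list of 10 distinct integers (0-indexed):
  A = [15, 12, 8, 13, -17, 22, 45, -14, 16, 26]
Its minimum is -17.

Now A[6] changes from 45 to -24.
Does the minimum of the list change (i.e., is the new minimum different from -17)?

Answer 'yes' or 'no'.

Answer: yes

Derivation:
Old min = -17
Change: A[6] 45 -> -24
Changed element was NOT the min; min changes only if -24 < -17.
New min = -24; changed? yes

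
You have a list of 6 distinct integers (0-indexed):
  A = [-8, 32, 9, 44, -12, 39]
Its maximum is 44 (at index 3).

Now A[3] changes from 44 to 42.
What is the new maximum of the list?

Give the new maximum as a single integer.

Answer: 42

Derivation:
Old max = 44 (at index 3)
Change: A[3] 44 -> 42
Changed element WAS the max -> may need rescan.
  Max of remaining elements: 39
  New max = max(42, 39) = 42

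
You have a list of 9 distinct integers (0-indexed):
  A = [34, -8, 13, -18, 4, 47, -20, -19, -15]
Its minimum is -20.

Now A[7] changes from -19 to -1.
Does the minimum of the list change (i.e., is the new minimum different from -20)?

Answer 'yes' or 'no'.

Old min = -20
Change: A[7] -19 -> -1
Changed element was NOT the min; min changes only if -1 < -20.
New min = -20; changed? no

Answer: no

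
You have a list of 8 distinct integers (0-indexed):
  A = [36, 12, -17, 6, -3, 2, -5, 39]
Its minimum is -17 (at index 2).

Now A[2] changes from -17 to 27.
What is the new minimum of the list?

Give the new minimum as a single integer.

Answer: -5

Derivation:
Old min = -17 (at index 2)
Change: A[2] -17 -> 27
Changed element WAS the min. Need to check: is 27 still <= all others?
  Min of remaining elements: -5
  New min = min(27, -5) = -5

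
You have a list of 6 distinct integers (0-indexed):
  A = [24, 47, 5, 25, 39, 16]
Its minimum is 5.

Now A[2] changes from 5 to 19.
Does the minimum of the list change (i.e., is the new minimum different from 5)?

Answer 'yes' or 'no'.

Answer: yes

Derivation:
Old min = 5
Change: A[2] 5 -> 19
Changed element was the min; new min must be rechecked.
New min = 16; changed? yes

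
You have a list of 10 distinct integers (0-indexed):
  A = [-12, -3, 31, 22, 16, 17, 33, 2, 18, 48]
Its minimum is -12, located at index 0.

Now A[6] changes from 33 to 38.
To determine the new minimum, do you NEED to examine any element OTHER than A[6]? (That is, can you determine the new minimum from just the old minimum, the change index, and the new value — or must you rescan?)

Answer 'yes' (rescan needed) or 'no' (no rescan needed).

Old min = -12 at index 0
Change at index 6: 33 -> 38
Index 6 was NOT the min. New min = min(-12, 38). No rescan of other elements needed.
Needs rescan: no

Answer: no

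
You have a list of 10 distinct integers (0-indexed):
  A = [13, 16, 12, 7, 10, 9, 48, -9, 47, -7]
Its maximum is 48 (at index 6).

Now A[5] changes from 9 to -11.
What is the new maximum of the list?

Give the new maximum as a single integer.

Answer: 48

Derivation:
Old max = 48 (at index 6)
Change: A[5] 9 -> -11
Changed element was NOT the old max.
  New max = max(old_max, new_val) = max(48, -11) = 48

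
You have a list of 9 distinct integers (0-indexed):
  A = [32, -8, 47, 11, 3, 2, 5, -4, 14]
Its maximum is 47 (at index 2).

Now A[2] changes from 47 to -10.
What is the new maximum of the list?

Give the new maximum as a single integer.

Old max = 47 (at index 2)
Change: A[2] 47 -> -10
Changed element WAS the max -> may need rescan.
  Max of remaining elements: 32
  New max = max(-10, 32) = 32

Answer: 32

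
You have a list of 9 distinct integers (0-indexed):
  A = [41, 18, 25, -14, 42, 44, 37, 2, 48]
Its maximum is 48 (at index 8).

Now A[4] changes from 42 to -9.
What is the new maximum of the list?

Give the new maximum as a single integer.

Answer: 48

Derivation:
Old max = 48 (at index 8)
Change: A[4] 42 -> -9
Changed element was NOT the old max.
  New max = max(old_max, new_val) = max(48, -9) = 48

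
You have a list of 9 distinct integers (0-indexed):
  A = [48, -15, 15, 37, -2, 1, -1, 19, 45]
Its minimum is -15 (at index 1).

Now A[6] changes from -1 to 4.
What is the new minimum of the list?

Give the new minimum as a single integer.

Old min = -15 (at index 1)
Change: A[6] -1 -> 4
Changed element was NOT the old min.
  New min = min(old_min, new_val) = min(-15, 4) = -15

Answer: -15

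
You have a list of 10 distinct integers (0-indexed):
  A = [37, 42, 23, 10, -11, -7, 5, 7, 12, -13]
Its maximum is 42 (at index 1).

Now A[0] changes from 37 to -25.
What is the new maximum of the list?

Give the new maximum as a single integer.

Old max = 42 (at index 1)
Change: A[0] 37 -> -25
Changed element was NOT the old max.
  New max = max(old_max, new_val) = max(42, -25) = 42

Answer: 42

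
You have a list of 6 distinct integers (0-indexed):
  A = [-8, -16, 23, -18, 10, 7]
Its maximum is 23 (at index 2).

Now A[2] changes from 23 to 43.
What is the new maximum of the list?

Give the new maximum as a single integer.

Old max = 23 (at index 2)
Change: A[2] 23 -> 43
Changed element WAS the max -> may need rescan.
  Max of remaining elements: 10
  New max = max(43, 10) = 43

Answer: 43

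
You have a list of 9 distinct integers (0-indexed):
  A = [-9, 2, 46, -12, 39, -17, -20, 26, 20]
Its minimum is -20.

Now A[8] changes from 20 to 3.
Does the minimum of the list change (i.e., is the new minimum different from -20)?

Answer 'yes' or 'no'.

Answer: no

Derivation:
Old min = -20
Change: A[8] 20 -> 3
Changed element was NOT the min; min changes only if 3 < -20.
New min = -20; changed? no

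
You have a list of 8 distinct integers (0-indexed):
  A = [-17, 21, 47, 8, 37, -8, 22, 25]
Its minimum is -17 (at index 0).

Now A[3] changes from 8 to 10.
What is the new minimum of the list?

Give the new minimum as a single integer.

Answer: -17

Derivation:
Old min = -17 (at index 0)
Change: A[3] 8 -> 10
Changed element was NOT the old min.
  New min = min(old_min, new_val) = min(-17, 10) = -17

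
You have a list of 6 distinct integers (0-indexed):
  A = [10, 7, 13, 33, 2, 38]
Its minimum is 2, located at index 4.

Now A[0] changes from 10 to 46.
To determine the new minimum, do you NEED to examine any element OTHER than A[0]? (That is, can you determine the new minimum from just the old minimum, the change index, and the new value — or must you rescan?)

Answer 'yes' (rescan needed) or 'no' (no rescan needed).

Answer: no

Derivation:
Old min = 2 at index 4
Change at index 0: 10 -> 46
Index 0 was NOT the min. New min = min(2, 46). No rescan of other elements needed.
Needs rescan: no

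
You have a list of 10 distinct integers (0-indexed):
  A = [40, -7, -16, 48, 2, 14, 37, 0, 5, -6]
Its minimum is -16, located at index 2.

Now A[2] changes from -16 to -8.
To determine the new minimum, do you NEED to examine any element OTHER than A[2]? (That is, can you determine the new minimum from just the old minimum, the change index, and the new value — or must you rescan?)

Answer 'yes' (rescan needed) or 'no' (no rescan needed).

Old min = -16 at index 2
Change at index 2: -16 -> -8
Index 2 WAS the min and new value -8 > old min -16. Must rescan other elements to find the new min.
Needs rescan: yes

Answer: yes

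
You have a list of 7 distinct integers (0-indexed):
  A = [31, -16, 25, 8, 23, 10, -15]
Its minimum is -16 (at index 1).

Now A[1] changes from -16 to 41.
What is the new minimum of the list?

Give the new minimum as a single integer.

Old min = -16 (at index 1)
Change: A[1] -16 -> 41
Changed element WAS the min. Need to check: is 41 still <= all others?
  Min of remaining elements: -15
  New min = min(41, -15) = -15

Answer: -15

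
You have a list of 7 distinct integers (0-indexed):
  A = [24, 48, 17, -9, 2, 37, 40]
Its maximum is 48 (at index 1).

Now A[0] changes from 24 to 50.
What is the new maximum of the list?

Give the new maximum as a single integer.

Old max = 48 (at index 1)
Change: A[0] 24 -> 50
Changed element was NOT the old max.
  New max = max(old_max, new_val) = max(48, 50) = 50

Answer: 50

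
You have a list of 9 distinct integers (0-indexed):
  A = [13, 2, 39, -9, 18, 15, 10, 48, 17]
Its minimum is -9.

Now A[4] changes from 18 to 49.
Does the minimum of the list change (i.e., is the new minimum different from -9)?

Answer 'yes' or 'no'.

Old min = -9
Change: A[4] 18 -> 49
Changed element was NOT the min; min changes only if 49 < -9.
New min = -9; changed? no

Answer: no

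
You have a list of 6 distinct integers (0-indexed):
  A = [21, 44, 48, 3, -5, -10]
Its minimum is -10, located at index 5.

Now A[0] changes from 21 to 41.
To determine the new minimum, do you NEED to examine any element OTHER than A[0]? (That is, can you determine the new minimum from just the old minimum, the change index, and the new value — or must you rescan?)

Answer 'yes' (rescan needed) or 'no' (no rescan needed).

Answer: no

Derivation:
Old min = -10 at index 5
Change at index 0: 21 -> 41
Index 0 was NOT the min. New min = min(-10, 41). No rescan of other elements needed.
Needs rescan: no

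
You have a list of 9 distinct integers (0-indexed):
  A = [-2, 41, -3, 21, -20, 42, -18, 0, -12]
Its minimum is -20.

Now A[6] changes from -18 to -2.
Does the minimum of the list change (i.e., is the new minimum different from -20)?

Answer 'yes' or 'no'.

Old min = -20
Change: A[6] -18 -> -2
Changed element was NOT the min; min changes only if -2 < -20.
New min = -20; changed? no

Answer: no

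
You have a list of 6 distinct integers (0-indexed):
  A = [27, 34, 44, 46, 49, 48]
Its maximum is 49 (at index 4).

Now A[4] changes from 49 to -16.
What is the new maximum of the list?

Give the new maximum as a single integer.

Answer: 48

Derivation:
Old max = 49 (at index 4)
Change: A[4] 49 -> -16
Changed element WAS the max -> may need rescan.
  Max of remaining elements: 48
  New max = max(-16, 48) = 48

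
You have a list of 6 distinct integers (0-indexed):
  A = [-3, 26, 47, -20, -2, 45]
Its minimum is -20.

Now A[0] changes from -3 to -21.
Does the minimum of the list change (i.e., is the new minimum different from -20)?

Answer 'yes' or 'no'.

Old min = -20
Change: A[0] -3 -> -21
Changed element was NOT the min; min changes only if -21 < -20.
New min = -21; changed? yes

Answer: yes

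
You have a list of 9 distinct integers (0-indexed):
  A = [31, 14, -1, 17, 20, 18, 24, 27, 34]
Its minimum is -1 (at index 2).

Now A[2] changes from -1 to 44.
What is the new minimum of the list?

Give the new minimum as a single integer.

Answer: 14

Derivation:
Old min = -1 (at index 2)
Change: A[2] -1 -> 44
Changed element WAS the min. Need to check: is 44 still <= all others?
  Min of remaining elements: 14
  New min = min(44, 14) = 14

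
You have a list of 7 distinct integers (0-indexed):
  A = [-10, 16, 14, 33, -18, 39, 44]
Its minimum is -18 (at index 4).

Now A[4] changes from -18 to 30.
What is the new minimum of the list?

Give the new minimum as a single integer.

Answer: -10

Derivation:
Old min = -18 (at index 4)
Change: A[4] -18 -> 30
Changed element WAS the min. Need to check: is 30 still <= all others?
  Min of remaining elements: -10
  New min = min(30, -10) = -10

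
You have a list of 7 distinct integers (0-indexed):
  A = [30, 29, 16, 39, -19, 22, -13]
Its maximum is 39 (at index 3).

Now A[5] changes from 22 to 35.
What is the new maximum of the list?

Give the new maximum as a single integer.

Old max = 39 (at index 3)
Change: A[5] 22 -> 35
Changed element was NOT the old max.
  New max = max(old_max, new_val) = max(39, 35) = 39

Answer: 39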